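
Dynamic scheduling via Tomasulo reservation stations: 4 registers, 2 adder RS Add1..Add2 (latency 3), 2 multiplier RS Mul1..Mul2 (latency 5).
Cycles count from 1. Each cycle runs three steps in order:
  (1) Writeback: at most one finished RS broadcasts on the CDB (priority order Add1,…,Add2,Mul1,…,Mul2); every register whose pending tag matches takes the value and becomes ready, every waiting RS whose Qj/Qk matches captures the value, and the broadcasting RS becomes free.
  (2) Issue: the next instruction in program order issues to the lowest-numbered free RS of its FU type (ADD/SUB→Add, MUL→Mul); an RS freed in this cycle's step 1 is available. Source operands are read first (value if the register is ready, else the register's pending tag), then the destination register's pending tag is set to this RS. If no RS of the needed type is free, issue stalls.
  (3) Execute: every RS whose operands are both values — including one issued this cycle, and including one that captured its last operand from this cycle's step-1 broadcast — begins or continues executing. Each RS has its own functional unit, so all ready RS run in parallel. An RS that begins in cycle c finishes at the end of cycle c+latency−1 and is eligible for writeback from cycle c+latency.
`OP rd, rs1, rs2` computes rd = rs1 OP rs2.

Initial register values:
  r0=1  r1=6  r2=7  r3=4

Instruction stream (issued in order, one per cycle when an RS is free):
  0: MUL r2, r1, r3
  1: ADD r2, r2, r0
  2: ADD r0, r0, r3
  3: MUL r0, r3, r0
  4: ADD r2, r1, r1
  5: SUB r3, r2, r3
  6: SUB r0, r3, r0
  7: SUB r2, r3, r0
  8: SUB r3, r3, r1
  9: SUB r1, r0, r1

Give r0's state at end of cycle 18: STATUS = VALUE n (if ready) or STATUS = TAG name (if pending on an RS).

c1: issue MUL r2<-Mul1 | r0:1,r1:6,r2:Mul1,r3:4
c2: issue ADD r2<-Add1 | r0:1,r1:6,r2:Add1,r3:4
c3: issue ADD r0<-Add2 | r0:Add2,r1:6,r2:Add1,r3:4
c4: issue MUL r0<-Mul2 | r0:Mul2,r1:6,r2:Add1,r3:4
c5: stall | r0:Mul2,r1:6,r2:Add1,r3:4
c6: CDB Add2=5; issue ADD r2<-Add2 | r0:Mul2,r1:6,r2:Add2,r3:4
c7: CDB Mul1=24; stall | r0:Mul2,r1:6,r2:Add2,r3:4
c8: stall | r0:Mul2,r1:6,r2:Add2,r3:4
c9: CDB Add2=12; issue SUB r3<-Add2 | r0:Mul2,r1:6,r2:12,r3:Add2
c10: CDB Add1=25; issue SUB r0<-Add1 | r0:Add1,r1:6,r2:12,r3:Add2
c11: CDB Mul2=20; stall | r0:Add1,r1:6,r2:12,r3:Add2
c12: CDB Add2=8; issue SUB r2<-Add2 | r0:Add1,r1:6,r2:Add2,r3:8
c13: stall | r0:Add1,r1:6,r2:Add2,r3:8
c14: stall | r0:Add1,r1:6,r2:Add2,r3:8
c15: CDB Add1=-12; issue SUB r3<-Add1 | r0:-12,r1:6,r2:Add2,r3:Add1
c16: stall | r0:-12,r1:6,r2:Add2,r3:Add1
c17: stall | r0:-12,r1:6,r2:Add2,r3:Add1
c18: CDB Add1=2; issue SUB r1<-Add1 | r0:-12,r1:Add1,r2:Add2,r3:2

STATUS = VALUE -12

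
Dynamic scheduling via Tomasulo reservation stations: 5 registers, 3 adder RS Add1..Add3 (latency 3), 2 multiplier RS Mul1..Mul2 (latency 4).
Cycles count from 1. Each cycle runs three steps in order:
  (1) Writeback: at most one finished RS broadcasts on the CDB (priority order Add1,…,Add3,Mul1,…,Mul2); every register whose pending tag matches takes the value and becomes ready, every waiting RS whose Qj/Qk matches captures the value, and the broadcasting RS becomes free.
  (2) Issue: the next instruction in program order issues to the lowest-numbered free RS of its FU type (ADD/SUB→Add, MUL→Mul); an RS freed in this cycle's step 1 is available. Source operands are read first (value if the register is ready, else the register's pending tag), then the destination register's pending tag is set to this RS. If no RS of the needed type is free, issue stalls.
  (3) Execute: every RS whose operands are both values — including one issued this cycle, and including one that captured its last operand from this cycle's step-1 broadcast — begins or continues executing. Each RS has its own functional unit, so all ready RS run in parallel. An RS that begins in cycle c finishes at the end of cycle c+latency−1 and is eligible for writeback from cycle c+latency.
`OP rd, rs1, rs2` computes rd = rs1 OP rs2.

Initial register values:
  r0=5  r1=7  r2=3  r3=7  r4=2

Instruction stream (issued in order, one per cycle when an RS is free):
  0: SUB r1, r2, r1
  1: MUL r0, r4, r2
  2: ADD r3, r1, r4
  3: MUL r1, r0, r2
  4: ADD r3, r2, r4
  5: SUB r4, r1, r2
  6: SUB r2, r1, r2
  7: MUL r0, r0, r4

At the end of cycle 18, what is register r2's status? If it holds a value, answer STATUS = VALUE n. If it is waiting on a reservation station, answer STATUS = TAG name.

  c1: issue SUB r1<-Add1  regs: r0:5,r1:Add1,r2:3,r3:7,r4:2
  c2: issue MUL r0<-Mul1  regs: r0:Mul1,r1:Add1,r2:3,r3:7,r4:2
  c3: issue ADD r3<-Add2  regs: r0:Mul1,r1:Add1,r2:3,r3:Add2,r4:2
  c4: CDB Add1=-4; issue MUL r1<-Mul2  regs: r0:Mul1,r1:Mul2,r2:3,r3:Add2,r4:2
  c5: issue ADD r3<-Add1  regs: r0:Mul1,r1:Mul2,r2:3,r3:Add1,r4:2
  c6: CDB Mul1=6; issue SUB r4<-Add3  regs: r0:6,r1:Mul2,r2:3,r3:Add1,r4:Add3
  c7: CDB Add2=-2; issue SUB r2<-Add2  regs: r0:6,r1:Mul2,r2:Add2,r3:Add1,r4:Add3
  c8: CDB Add1=5; issue MUL r0<-Mul1  regs: r0:Mul1,r1:Mul2,r2:Add2,r3:5,r4:Add3
  c9: -  regs: r0:Mul1,r1:Mul2,r2:Add2,r3:5,r4:Add3
  c10: CDB Mul2=18  regs: r0:Mul1,r1:18,r2:Add2,r3:5,r4:Add3
  c11: -  regs: r0:Mul1,r1:18,r2:Add2,r3:5,r4:Add3
  c12: -  regs: r0:Mul1,r1:18,r2:Add2,r3:5,r4:Add3
  c13: CDB Add2=15  regs: r0:Mul1,r1:18,r2:15,r3:5,r4:Add3
  c14: CDB Add3=15  regs: r0:Mul1,r1:18,r2:15,r3:5,r4:15
  c15: -  regs: r0:Mul1,r1:18,r2:15,r3:5,r4:15
  c16: -  regs: r0:Mul1,r1:18,r2:15,r3:5,r4:15
  c17: -  regs: r0:Mul1,r1:18,r2:15,r3:5,r4:15
  c18: CDB Mul1=90  regs: r0:90,r1:18,r2:15,r3:5,r4:15

STATUS = VALUE 15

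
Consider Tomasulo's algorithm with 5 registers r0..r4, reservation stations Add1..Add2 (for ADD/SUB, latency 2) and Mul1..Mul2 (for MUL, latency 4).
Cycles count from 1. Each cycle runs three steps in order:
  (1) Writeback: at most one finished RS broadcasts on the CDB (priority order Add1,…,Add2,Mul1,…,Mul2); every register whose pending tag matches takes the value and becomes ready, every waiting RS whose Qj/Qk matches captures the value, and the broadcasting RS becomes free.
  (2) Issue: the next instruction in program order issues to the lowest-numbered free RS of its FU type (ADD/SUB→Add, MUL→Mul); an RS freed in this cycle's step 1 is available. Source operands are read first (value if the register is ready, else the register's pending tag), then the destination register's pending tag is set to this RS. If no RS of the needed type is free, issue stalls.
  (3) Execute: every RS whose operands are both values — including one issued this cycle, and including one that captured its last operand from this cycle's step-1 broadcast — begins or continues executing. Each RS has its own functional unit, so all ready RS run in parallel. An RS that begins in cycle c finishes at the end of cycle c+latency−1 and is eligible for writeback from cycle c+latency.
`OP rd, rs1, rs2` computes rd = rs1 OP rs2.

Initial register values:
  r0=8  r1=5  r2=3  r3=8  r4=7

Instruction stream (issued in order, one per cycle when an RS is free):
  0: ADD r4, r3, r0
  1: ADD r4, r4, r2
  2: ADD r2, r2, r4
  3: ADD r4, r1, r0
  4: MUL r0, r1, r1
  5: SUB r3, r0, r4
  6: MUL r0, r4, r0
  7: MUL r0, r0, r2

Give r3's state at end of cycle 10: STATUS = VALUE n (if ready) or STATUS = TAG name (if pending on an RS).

c1: issue ADD r4<-Add1 | r0:8,r1:5,r2:3,r3:8,r4:Add1
c2: issue ADD r4<-Add2 | r0:8,r1:5,r2:3,r3:8,r4:Add2
c3: CDB Add1=16; issue ADD r2<-Add1 | r0:8,r1:5,r2:Add1,r3:8,r4:Add2
c4: stall | r0:8,r1:5,r2:Add1,r3:8,r4:Add2
c5: CDB Add2=19; issue ADD r4<-Add2 | r0:8,r1:5,r2:Add1,r3:8,r4:Add2
c6: issue MUL r0<-Mul1 | r0:Mul1,r1:5,r2:Add1,r3:8,r4:Add2
c7: CDB Add1=22; issue SUB r3<-Add1 | r0:Mul1,r1:5,r2:22,r3:Add1,r4:Add2
c8: CDB Add2=13; issue MUL r0<-Mul2 | r0:Mul2,r1:5,r2:22,r3:Add1,r4:13
c9: stall | r0:Mul2,r1:5,r2:22,r3:Add1,r4:13
c10: CDB Mul1=25; issue MUL r0<-Mul1 | r0:Mul1,r1:5,r2:22,r3:Add1,r4:13

STATUS = TAG Add1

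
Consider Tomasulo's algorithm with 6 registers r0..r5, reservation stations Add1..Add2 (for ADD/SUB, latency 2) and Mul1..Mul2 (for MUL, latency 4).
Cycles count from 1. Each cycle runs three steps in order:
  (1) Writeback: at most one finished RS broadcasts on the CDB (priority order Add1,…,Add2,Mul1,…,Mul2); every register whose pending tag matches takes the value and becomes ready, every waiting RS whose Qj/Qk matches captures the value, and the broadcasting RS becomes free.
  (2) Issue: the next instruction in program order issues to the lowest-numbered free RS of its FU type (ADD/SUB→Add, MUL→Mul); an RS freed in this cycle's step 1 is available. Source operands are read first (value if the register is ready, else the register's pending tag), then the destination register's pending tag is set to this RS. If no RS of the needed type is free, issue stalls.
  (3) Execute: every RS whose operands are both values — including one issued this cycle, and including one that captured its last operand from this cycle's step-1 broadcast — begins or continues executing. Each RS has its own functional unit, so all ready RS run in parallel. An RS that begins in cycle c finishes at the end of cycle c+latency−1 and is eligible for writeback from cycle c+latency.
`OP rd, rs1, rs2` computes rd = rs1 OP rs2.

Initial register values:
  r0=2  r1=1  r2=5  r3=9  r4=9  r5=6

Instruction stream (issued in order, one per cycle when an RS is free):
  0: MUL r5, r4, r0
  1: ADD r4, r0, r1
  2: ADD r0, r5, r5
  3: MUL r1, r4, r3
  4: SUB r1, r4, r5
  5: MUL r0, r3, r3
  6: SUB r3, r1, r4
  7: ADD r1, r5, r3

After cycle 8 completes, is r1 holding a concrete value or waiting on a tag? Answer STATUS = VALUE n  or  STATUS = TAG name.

cycle 1: issue MUL r5<-Mul1 // r0:2,r1:1,r2:5,r3:9,r4:9,r5:Mul1
cycle 2: issue ADD r4<-Add1 // r0:2,r1:1,r2:5,r3:9,r4:Add1,r5:Mul1
cycle 3: issue ADD r0<-Add2 // r0:Add2,r1:1,r2:5,r3:9,r4:Add1,r5:Mul1
cycle 4: CDB Add1=3; issue MUL r1<-Mul2 // r0:Add2,r1:Mul2,r2:5,r3:9,r4:3,r5:Mul1
cycle 5: CDB Mul1=18; issue SUB r1<-Add1 // r0:Add2,r1:Add1,r2:5,r3:9,r4:3,r5:18
cycle 6: issue MUL r0<-Mul1 // r0:Mul1,r1:Add1,r2:5,r3:9,r4:3,r5:18
cycle 7: CDB Add1=-15; issue SUB r3<-Add1 // r0:Mul1,r1:-15,r2:5,r3:Add1,r4:3,r5:18
cycle 8: CDB Add2=36; issue ADD r1<-Add2 // r0:Mul1,r1:Add2,r2:5,r3:Add1,r4:3,r5:18

STATUS = TAG Add2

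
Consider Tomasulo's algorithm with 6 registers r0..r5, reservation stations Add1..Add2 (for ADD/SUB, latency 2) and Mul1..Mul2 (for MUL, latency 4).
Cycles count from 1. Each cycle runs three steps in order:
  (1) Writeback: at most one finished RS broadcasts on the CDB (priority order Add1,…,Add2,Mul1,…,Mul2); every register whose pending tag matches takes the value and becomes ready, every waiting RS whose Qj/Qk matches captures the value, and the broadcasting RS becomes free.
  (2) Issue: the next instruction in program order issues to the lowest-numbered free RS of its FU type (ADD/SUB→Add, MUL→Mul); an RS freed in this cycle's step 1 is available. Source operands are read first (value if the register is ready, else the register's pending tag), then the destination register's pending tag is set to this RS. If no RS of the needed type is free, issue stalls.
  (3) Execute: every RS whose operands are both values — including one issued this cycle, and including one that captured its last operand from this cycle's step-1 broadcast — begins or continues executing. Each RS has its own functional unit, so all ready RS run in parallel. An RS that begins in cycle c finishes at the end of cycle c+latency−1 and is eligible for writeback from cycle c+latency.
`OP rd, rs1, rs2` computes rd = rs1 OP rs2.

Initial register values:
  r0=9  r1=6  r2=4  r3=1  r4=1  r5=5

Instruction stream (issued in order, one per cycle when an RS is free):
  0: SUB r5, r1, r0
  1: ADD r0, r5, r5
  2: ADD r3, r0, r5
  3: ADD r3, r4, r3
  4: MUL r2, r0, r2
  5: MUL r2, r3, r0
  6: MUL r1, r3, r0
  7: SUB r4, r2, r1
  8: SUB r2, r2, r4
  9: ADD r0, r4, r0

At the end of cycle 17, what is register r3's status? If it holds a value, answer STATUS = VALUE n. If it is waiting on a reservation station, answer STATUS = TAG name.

  c1: issue SUB r5<-Add1  regs: r0:9,r1:6,r2:4,r3:1,r4:1,r5:Add1
  c2: issue ADD r0<-Add2  regs: r0:Add2,r1:6,r2:4,r3:1,r4:1,r5:Add1
  c3: CDB Add1=-3; issue ADD r3<-Add1  regs: r0:Add2,r1:6,r2:4,r3:Add1,r4:1,r5:-3
  c4: stall  regs: r0:Add2,r1:6,r2:4,r3:Add1,r4:1,r5:-3
  c5: CDB Add2=-6; issue ADD r3<-Add2  regs: r0:-6,r1:6,r2:4,r3:Add2,r4:1,r5:-3
  c6: issue MUL r2<-Mul1  regs: r0:-6,r1:6,r2:Mul1,r3:Add2,r4:1,r5:-3
  c7: CDB Add1=-9; issue MUL r2<-Mul2  regs: r0:-6,r1:6,r2:Mul2,r3:Add2,r4:1,r5:-3
  c8: stall  regs: r0:-6,r1:6,r2:Mul2,r3:Add2,r4:1,r5:-3
  c9: CDB Add2=-8; stall  regs: r0:-6,r1:6,r2:Mul2,r3:-8,r4:1,r5:-3
  c10: CDB Mul1=-24; issue MUL r1<-Mul1  regs: r0:-6,r1:Mul1,r2:Mul2,r3:-8,r4:1,r5:-3
  c11: issue SUB r4<-Add1  regs: r0:-6,r1:Mul1,r2:Mul2,r3:-8,r4:Add1,r5:-3
  c12: issue SUB r2<-Add2  regs: r0:-6,r1:Mul1,r2:Add2,r3:-8,r4:Add1,r5:-3
  c13: CDB Mul2=48; stall  regs: r0:-6,r1:Mul1,r2:Add2,r3:-8,r4:Add1,r5:-3
  c14: CDB Mul1=48; stall  regs: r0:-6,r1:48,r2:Add2,r3:-8,r4:Add1,r5:-3
  c15: stall  regs: r0:-6,r1:48,r2:Add2,r3:-8,r4:Add1,r5:-3
  c16: CDB Add1=0; issue ADD r0<-Add1  regs: r0:Add1,r1:48,r2:Add2,r3:-8,r4:0,r5:-3
  c17: -  regs: r0:Add1,r1:48,r2:Add2,r3:-8,r4:0,r5:-3

STATUS = VALUE -8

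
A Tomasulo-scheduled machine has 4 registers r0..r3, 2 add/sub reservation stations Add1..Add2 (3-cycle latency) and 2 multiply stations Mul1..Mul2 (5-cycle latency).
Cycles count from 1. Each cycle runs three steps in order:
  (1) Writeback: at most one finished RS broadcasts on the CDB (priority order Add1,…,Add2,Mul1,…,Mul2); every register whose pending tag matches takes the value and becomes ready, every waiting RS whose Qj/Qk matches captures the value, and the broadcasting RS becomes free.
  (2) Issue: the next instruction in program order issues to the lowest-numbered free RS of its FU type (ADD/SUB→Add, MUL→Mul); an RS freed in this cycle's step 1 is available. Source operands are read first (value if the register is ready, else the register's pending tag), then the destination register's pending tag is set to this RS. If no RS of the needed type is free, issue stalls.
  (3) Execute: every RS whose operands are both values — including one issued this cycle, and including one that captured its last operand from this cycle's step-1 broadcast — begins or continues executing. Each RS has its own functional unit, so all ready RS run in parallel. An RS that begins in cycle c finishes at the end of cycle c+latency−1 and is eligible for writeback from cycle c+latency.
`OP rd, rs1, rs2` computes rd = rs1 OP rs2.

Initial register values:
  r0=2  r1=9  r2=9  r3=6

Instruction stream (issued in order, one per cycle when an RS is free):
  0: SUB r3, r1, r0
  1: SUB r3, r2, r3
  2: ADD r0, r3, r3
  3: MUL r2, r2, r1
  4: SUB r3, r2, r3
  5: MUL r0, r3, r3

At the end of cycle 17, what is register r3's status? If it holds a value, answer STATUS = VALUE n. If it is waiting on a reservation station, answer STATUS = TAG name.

STATUS = VALUE 79

c1: issue SUB r3<-Add1 | r0:2,r1:9,r2:9,r3:Add1
c2: issue SUB r3<-Add2 | r0:2,r1:9,r2:9,r3:Add2
c3: stall | r0:2,r1:9,r2:9,r3:Add2
c4: CDB Add1=7; issue ADD r0<-Add1 | r0:Add1,r1:9,r2:9,r3:Add2
c5: issue MUL r2<-Mul1 | r0:Add1,r1:9,r2:Mul1,r3:Add2
c6: stall | r0:Add1,r1:9,r2:Mul1,r3:Add2
c7: CDB Add2=2; issue SUB r3<-Add2 | r0:Add1,r1:9,r2:Mul1,r3:Add2
c8: issue MUL r0<-Mul2 | r0:Mul2,r1:9,r2:Mul1,r3:Add2
c9: - | r0:Mul2,r1:9,r2:Mul1,r3:Add2
c10: CDB Add1=4 | r0:Mul2,r1:9,r2:Mul1,r3:Add2
c11: CDB Mul1=81 | r0:Mul2,r1:9,r2:81,r3:Add2
c12: - | r0:Mul2,r1:9,r2:81,r3:Add2
c13: - | r0:Mul2,r1:9,r2:81,r3:Add2
c14: CDB Add2=79 | r0:Mul2,r1:9,r2:81,r3:79
c15: - | r0:Mul2,r1:9,r2:81,r3:79
c16: - | r0:Mul2,r1:9,r2:81,r3:79
c17: - | r0:Mul2,r1:9,r2:81,r3:79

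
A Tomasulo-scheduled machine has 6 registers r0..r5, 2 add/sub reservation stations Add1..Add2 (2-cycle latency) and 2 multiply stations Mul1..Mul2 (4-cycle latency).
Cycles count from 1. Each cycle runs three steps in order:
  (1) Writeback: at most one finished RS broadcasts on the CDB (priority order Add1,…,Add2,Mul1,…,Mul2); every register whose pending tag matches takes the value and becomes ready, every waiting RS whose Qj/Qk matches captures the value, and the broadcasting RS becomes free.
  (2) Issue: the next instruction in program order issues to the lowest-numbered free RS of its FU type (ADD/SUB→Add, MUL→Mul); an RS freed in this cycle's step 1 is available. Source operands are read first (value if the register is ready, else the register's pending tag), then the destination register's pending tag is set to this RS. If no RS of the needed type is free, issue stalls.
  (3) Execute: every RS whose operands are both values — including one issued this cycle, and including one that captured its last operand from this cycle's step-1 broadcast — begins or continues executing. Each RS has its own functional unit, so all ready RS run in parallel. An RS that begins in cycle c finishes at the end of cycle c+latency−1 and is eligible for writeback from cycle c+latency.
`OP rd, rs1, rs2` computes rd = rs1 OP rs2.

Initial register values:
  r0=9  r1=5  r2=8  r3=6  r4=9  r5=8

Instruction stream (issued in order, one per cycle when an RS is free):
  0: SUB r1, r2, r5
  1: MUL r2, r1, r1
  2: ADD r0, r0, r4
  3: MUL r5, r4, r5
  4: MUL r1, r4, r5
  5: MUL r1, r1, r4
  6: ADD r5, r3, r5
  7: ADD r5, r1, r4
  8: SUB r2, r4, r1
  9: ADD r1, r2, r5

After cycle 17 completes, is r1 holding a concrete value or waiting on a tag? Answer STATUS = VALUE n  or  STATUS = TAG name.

STATUS = VALUE 5832

  c1: issue SUB r1<-Add1  regs: r0:9,r1:Add1,r2:8,r3:6,r4:9,r5:8
  c2: issue MUL r2<-Mul1  regs: r0:9,r1:Add1,r2:Mul1,r3:6,r4:9,r5:8
  c3: CDB Add1=0; issue ADD r0<-Add1  regs: r0:Add1,r1:0,r2:Mul1,r3:6,r4:9,r5:8
  c4: issue MUL r5<-Mul2  regs: r0:Add1,r1:0,r2:Mul1,r3:6,r4:9,r5:Mul2
  c5: CDB Add1=18; stall  regs: r0:18,r1:0,r2:Mul1,r3:6,r4:9,r5:Mul2
  c6: stall  regs: r0:18,r1:0,r2:Mul1,r3:6,r4:9,r5:Mul2
  c7: CDB Mul1=0; issue MUL r1<-Mul1  regs: r0:18,r1:Mul1,r2:0,r3:6,r4:9,r5:Mul2
  c8: CDB Mul2=72; issue MUL r1<-Mul2  regs: r0:18,r1:Mul2,r2:0,r3:6,r4:9,r5:72
  c9: issue ADD r5<-Add1  regs: r0:18,r1:Mul2,r2:0,r3:6,r4:9,r5:Add1
  c10: issue ADD r5<-Add2  regs: r0:18,r1:Mul2,r2:0,r3:6,r4:9,r5:Add2
  c11: CDB Add1=78; issue SUB r2<-Add1  regs: r0:18,r1:Mul2,r2:Add1,r3:6,r4:9,r5:Add2
  c12: CDB Mul1=648; stall  regs: r0:18,r1:Mul2,r2:Add1,r3:6,r4:9,r5:Add2
  c13: stall  regs: r0:18,r1:Mul2,r2:Add1,r3:6,r4:9,r5:Add2
  c14: stall  regs: r0:18,r1:Mul2,r2:Add1,r3:6,r4:9,r5:Add2
  c15: stall  regs: r0:18,r1:Mul2,r2:Add1,r3:6,r4:9,r5:Add2
  c16: CDB Mul2=5832; stall  regs: r0:18,r1:5832,r2:Add1,r3:6,r4:9,r5:Add2
  c17: stall  regs: r0:18,r1:5832,r2:Add1,r3:6,r4:9,r5:Add2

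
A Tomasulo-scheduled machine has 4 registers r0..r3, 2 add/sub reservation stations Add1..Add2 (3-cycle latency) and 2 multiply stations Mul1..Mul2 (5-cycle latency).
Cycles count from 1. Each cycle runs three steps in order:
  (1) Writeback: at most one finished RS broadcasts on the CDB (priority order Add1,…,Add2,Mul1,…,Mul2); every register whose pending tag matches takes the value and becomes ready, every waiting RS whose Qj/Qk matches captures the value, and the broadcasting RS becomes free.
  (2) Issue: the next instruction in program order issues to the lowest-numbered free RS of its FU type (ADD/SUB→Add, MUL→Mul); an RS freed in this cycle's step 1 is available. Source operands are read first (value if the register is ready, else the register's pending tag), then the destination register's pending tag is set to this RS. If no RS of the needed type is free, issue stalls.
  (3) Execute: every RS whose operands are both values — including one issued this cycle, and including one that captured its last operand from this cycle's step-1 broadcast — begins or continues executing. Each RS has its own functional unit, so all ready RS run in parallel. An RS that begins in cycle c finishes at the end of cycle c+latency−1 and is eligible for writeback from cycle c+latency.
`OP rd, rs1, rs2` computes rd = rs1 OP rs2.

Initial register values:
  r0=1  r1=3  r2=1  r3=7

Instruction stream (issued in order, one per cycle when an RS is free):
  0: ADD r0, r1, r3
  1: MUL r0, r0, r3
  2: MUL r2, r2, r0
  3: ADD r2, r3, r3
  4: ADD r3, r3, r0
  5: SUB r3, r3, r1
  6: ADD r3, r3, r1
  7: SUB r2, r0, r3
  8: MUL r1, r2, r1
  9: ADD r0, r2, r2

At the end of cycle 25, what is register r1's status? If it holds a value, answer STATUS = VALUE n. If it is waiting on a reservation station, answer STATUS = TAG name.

c1: issue ADD r0<-Add1 | r0:Add1,r1:3,r2:1,r3:7
c2: issue MUL r0<-Mul1 | r0:Mul1,r1:3,r2:1,r3:7
c3: issue MUL r2<-Mul2 | r0:Mul1,r1:3,r2:Mul2,r3:7
c4: CDB Add1=10; issue ADD r2<-Add1 | r0:Mul1,r1:3,r2:Add1,r3:7
c5: issue ADD r3<-Add2 | r0:Mul1,r1:3,r2:Add1,r3:Add2
c6: stall | r0:Mul1,r1:3,r2:Add1,r3:Add2
c7: CDB Add1=14; issue SUB r3<-Add1 | r0:Mul1,r1:3,r2:14,r3:Add1
c8: stall | r0:Mul1,r1:3,r2:14,r3:Add1
c9: CDB Mul1=70; stall | r0:70,r1:3,r2:14,r3:Add1
c10: stall | r0:70,r1:3,r2:14,r3:Add1
c11: stall | r0:70,r1:3,r2:14,r3:Add1
c12: CDB Add2=77; issue ADD r3<-Add2 | r0:70,r1:3,r2:14,r3:Add2
c13: stall | r0:70,r1:3,r2:14,r3:Add2
c14: CDB Mul2=70; stall | r0:70,r1:3,r2:14,r3:Add2
c15: CDB Add1=74; issue SUB r2<-Add1 | r0:70,r1:3,r2:Add1,r3:Add2
c16: issue MUL r1<-Mul1 | r0:70,r1:Mul1,r2:Add1,r3:Add2
c17: stall | r0:70,r1:Mul1,r2:Add1,r3:Add2
c18: CDB Add2=77; issue ADD r0<-Add2 | r0:Add2,r1:Mul1,r2:Add1,r3:77
c19: - | r0:Add2,r1:Mul1,r2:Add1,r3:77
c20: - | r0:Add2,r1:Mul1,r2:Add1,r3:77
c21: CDB Add1=-7 | r0:Add2,r1:Mul1,r2:-7,r3:77
c22: - | r0:Add2,r1:Mul1,r2:-7,r3:77
c23: - | r0:Add2,r1:Mul1,r2:-7,r3:77
c24: CDB Add2=-14 | r0:-14,r1:Mul1,r2:-7,r3:77
c25: - | r0:-14,r1:Mul1,r2:-7,r3:77

STATUS = TAG Mul1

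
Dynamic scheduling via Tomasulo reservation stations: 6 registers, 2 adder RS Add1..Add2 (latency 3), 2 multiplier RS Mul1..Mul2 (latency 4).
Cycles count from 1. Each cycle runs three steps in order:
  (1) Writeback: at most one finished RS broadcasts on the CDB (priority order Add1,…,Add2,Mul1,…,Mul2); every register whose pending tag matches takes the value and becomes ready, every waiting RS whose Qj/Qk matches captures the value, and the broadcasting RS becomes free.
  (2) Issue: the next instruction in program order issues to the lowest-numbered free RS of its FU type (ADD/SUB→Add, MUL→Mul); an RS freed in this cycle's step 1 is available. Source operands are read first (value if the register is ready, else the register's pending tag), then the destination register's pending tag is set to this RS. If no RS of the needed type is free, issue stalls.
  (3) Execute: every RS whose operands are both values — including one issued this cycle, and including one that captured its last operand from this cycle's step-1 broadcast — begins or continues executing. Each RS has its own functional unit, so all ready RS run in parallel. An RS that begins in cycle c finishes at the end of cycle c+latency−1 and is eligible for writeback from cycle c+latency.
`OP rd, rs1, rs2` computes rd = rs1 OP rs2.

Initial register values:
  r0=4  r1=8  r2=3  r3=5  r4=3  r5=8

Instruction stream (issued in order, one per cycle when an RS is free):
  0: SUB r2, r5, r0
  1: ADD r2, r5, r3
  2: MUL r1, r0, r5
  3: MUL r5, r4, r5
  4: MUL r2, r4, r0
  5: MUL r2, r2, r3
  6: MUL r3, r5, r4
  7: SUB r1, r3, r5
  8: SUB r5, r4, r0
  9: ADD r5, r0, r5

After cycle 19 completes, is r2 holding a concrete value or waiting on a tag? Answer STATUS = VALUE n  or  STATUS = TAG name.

STATUS = VALUE 60

cycle 1: issue SUB r2<-Add1 // r0:4,r1:8,r2:Add1,r3:5,r4:3,r5:8
cycle 2: issue ADD r2<-Add2 // r0:4,r1:8,r2:Add2,r3:5,r4:3,r5:8
cycle 3: issue MUL r1<-Mul1 // r0:4,r1:Mul1,r2:Add2,r3:5,r4:3,r5:8
cycle 4: CDB Add1=4; issue MUL r5<-Mul2 // r0:4,r1:Mul1,r2:Add2,r3:5,r4:3,r5:Mul2
cycle 5: CDB Add2=13; stall // r0:4,r1:Mul1,r2:13,r3:5,r4:3,r5:Mul2
cycle 6: stall // r0:4,r1:Mul1,r2:13,r3:5,r4:3,r5:Mul2
cycle 7: CDB Mul1=32; issue MUL r2<-Mul1 // r0:4,r1:32,r2:Mul1,r3:5,r4:3,r5:Mul2
cycle 8: CDB Mul2=24; issue MUL r2<-Mul2 // r0:4,r1:32,r2:Mul2,r3:5,r4:3,r5:24
cycle 9: stall // r0:4,r1:32,r2:Mul2,r3:5,r4:3,r5:24
cycle 10: stall // r0:4,r1:32,r2:Mul2,r3:5,r4:3,r5:24
cycle 11: CDB Mul1=12; issue MUL r3<-Mul1 // r0:4,r1:32,r2:Mul2,r3:Mul1,r4:3,r5:24
cycle 12: issue SUB r1<-Add1 // r0:4,r1:Add1,r2:Mul2,r3:Mul1,r4:3,r5:24
cycle 13: issue SUB r5<-Add2 // r0:4,r1:Add1,r2:Mul2,r3:Mul1,r4:3,r5:Add2
cycle 14: stall // r0:4,r1:Add1,r2:Mul2,r3:Mul1,r4:3,r5:Add2
cycle 15: CDB Mul1=72; stall // r0:4,r1:Add1,r2:Mul2,r3:72,r4:3,r5:Add2
cycle 16: CDB Add2=-1; issue ADD r5<-Add2 // r0:4,r1:Add1,r2:Mul2,r3:72,r4:3,r5:Add2
cycle 17: CDB Mul2=60 // r0:4,r1:Add1,r2:60,r3:72,r4:3,r5:Add2
cycle 18: CDB Add1=48 // r0:4,r1:48,r2:60,r3:72,r4:3,r5:Add2
cycle 19: CDB Add2=3 // r0:4,r1:48,r2:60,r3:72,r4:3,r5:3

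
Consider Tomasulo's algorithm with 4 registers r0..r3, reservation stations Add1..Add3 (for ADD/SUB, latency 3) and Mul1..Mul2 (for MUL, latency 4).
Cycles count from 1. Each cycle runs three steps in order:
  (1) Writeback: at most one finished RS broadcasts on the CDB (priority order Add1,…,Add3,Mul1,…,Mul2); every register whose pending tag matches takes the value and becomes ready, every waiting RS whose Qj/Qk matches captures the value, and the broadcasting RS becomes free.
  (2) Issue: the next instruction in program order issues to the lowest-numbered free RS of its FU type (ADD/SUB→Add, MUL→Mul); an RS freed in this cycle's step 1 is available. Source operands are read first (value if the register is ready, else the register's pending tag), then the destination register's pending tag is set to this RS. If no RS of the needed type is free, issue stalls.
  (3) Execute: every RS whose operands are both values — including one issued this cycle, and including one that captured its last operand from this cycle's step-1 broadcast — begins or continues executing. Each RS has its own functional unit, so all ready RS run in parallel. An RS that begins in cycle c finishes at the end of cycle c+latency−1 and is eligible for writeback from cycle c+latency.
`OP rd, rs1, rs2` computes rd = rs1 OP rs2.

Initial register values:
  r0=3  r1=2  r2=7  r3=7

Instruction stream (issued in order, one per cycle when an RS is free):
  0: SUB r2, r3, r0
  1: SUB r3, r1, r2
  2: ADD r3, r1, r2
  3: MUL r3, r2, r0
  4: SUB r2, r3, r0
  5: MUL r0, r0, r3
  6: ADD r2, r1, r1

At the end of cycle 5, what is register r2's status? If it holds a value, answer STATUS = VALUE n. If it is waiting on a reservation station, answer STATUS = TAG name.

  c1: issue SUB r2<-Add1  regs: r0:3,r1:2,r2:Add1,r3:7
  c2: issue SUB r3<-Add2  regs: r0:3,r1:2,r2:Add1,r3:Add2
  c3: issue ADD r3<-Add3  regs: r0:3,r1:2,r2:Add1,r3:Add3
  c4: CDB Add1=4; issue MUL r3<-Mul1  regs: r0:3,r1:2,r2:4,r3:Mul1
  c5: issue SUB r2<-Add1  regs: r0:3,r1:2,r2:Add1,r3:Mul1

STATUS = TAG Add1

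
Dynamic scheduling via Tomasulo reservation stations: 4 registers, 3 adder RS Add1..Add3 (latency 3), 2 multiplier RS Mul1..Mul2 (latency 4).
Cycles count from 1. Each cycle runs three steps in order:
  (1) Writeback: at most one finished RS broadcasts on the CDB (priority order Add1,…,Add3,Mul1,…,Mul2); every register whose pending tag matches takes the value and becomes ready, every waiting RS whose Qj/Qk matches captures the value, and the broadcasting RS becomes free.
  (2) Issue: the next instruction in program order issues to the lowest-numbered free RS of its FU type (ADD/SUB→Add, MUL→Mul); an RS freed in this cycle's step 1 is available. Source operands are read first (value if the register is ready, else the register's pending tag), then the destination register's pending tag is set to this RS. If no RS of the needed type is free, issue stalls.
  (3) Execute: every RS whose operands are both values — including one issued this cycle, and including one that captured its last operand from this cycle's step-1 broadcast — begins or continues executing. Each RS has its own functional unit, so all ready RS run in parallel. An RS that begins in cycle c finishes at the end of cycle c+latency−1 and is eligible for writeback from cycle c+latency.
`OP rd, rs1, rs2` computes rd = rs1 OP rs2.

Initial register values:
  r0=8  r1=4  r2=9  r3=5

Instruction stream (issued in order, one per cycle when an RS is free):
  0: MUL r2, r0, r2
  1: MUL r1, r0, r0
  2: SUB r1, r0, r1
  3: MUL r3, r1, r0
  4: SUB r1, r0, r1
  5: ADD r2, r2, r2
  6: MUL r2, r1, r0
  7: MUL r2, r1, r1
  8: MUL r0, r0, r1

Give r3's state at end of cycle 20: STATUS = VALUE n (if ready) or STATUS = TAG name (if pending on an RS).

STATUS = VALUE -448

c1: issue MUL r2<-Mul1 | r0:8,r1:4,r2:Mul1,r3:5
c2: issue MUL r1<-Mul2 | r0:8,r1:Mul2,r2:Mul1,r3:5
c3: issue SUB r1<-Add1 | r0:8,r1:Add1,r2:Mul1,r3:5
c4: stall | r0:8,r1:Add1,r2:Mul1,r3:5
c5: CDB Mul1=72; issue MUL r3<-Mul1 | r0:8,r1:Add1,r2:72,r3:Mul1
c6: CDB Mul2=64; issue SUB r1<-Add2 | r0:8,r1:Add2,r2:72,r3:Mul1
c7: issue ADD r2<-Add3 | r0:8,r1:Add2,r2:Add3,r3:Mul1
c8: issue MUL r2<-Mul2 | r0:8,r1:Add2,r2:Mul2,r3:Mul1
c9: CDB Add1=-56; stall | r0:8,r1:Add2,r2:Mul2,r3:Mul1
c10: CDB Add3=144; stall | r0:8,r1:Add2,r2:Mul2,r3:Mul1
c11: stall | r0:8,r1:Add2,r2:Mul2,r3:Mul1
c12: CDB Add2=64; stall | r0:8,r1:64,r2:Mul2,r3:Mul1
c13: CDB Mul1=-448; issue MUL r2<-Mul1 | r0:8,r1:64,r2:Mul1,r3:-448
c14: stall | r0:8,r1:64,r2:Mul1,r3:-448
c15: stall | r0:8,r1:64,r2:Mul1,r3:-448
c16: CDB Mul2=512; issue MUL r0<-Mul2 | r0:Mul2,r1:64,r2:Mul1,r3:-448
c17: CDB Mul1=4096 | r0:Mul2,r1:64,r2:4096,r3:-448
c18: - | r0:Mul2,r1:64,r2:4096,r3:-448
c19: - | r0:Mul2,r1:64,r2:4096,r3:-448
c20: CDB Mul2=512 | r0:512,r1:64,r2:4096,r3:-448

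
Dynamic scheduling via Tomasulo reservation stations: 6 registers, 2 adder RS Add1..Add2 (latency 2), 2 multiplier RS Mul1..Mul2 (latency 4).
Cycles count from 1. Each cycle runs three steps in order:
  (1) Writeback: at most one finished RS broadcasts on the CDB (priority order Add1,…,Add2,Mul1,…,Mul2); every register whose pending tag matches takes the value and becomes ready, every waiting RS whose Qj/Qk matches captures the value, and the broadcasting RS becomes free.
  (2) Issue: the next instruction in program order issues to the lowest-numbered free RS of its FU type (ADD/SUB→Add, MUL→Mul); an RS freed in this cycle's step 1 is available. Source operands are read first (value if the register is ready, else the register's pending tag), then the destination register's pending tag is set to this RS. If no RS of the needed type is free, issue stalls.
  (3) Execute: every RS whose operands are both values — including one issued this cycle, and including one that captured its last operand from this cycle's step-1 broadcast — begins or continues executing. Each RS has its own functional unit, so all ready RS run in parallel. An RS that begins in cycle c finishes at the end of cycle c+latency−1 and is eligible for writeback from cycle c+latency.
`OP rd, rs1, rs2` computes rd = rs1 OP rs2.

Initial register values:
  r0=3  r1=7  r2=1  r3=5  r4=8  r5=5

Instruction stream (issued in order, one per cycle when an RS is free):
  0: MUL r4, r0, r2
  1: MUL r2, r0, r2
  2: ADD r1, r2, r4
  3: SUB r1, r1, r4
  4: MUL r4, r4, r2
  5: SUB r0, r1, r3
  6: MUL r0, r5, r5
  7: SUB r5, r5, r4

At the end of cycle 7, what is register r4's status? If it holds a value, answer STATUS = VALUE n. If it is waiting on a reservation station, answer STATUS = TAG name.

cycle 1: issue MUL r4<-Mul1 // r0:3,r1:7,r2:1,r3:5,r4:Mul1,r5:5
cycle 2: issue MUL r2<-Mul2 // r0:3,r1:7,r2:Mul2,r3:5,r4:Mul1,r5:5
cycle 3: issue ADD r1<-Add1 // r0:3,r1:Add1,r2:Mul2,r3:5,r4:Mul1,r5:5
cycle 4: issue SUB r1<-Add2 // r0:3,r1:Add2,r2:Mul2,r3:5,r4:Mul1,r5:5
cycle 5: CDB Mul1=3; issue MUL r4<-Mul1 // r0:3,r1:Add2,r2:Mul2,r3:5,r4:Mul1,r5:5
cycle 6: CDB Mul2=3; stall // r0:3,r1:Add2,r2:3,r3:5,r4:Mul1,r5:5
cycle 7: stall // r0:3,r1:Add2,r2:3,r3:5,r4:Mul1,r5:5

STATUS = TAG Mul1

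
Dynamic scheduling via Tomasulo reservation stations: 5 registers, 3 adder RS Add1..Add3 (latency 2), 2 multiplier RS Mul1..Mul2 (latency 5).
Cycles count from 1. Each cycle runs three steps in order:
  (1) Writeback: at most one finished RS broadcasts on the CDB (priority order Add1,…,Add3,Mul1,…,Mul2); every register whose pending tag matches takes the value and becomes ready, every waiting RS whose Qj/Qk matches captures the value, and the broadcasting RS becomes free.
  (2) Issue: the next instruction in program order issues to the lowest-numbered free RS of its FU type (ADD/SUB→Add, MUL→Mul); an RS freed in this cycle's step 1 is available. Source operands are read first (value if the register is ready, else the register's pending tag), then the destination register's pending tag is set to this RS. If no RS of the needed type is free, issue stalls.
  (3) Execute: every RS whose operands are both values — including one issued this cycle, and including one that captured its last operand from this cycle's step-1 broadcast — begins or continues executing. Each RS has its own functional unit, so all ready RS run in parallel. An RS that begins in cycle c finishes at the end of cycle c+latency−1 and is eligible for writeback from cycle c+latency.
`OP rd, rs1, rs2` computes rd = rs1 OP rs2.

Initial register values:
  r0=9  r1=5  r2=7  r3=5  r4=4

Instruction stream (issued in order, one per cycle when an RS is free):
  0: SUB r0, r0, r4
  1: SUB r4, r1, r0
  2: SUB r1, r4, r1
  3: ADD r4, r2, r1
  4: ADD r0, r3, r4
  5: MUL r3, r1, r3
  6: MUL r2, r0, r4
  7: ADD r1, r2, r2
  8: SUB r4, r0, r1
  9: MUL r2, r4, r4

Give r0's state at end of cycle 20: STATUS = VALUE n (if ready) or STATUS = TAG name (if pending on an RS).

  c1: issue SUB r0<-Add1  regs: r0:Add1,r1:5,r2:7,r3:5,r4:4
  c2: issue SUB r4<-Add2  regs: r0:Add1,r1:5,r2:7,r3:5,r4:Add2
  c3: CDB Add1=5; issue SUB r1<-Add1  regs: r0:5,r1:Add1,r2:7,r3:5,r4:Add2
  c4: issue ADD r4<-Add3  regs: r0:5,r1:Add1,r2:7,r3:5,r4:Add3
  c5: CDB Add2=0; issue ADD r0<-Add2  regs: r0:Add2,r1:Add1,r2:7,r3:5,r4:Add3
  c6: issue MUL r3<-Mul1  regs: r0:Add2,r1:Add1,r2:7,r3:Mul1,r4:Add3
  c7: CDB Add1=-5; issue MUL r2<-Mul2  regs: r0:Add2,r1:-5,r2:Mul2,r3:Mul1,r4:Add3
  c8: issue ADD r1<-Add1  regs: r0:Add2,r1:Add1,r2:Mul2,r3:Mul1,r4:Add3
  c9: CDB Add3=2; issue SUB r4<-Add3  regs: r0:Add2,r1:Add1,r2:Mul2,r3:Mul1,r4:Add3
  c10: stall  regs: r0:Add2,r1:Add1,r2:Mul2,r3:Mul1,r4:Add3
  c11: CDB Add2=7; stall  regs: r0:7,r1:Add1,r2:Mul2,r3:Mul1,r4:Add3
  c12: CDB Mul1=-25; issue MUL r2<-Mul1  regs: r0:7,r1:Add1,r2:Mul1,r3:-25,r4:Add3
  c13: -  regs: r0:7,r1:Add1,r2:Mul1,r3:-25,r4:Add3
  c14: -  regs: r0:7,r1:Add1,r2:Mul1,r3:-25,r4:Add3
  c15: -  regs: r0:7,r1:Add1,r2:Mul1,r3:-25,r4:Add3
  c16: CDB Mul2=14  regs: r0:7,r1:Add1,r2:Mul1,r3:-25,r4:Add3
  c17: -  regs: r0:7,r1:Add1,r2:Mul1,r3:-25,r4:Add3
  c18: CDB Add1=28  regs: r0:7,r1:28,r2:Mul1,r3:-25,r4:Add3
  c19: -  regs: r0:7,r1:28,r2:Mul1,r3:-25,r4:Add3
  c20: CDB Add3=-21  regs: r0:7,r1:28,r2:Mul1,r3:-25,r4:-21

STATUS = VALUE 7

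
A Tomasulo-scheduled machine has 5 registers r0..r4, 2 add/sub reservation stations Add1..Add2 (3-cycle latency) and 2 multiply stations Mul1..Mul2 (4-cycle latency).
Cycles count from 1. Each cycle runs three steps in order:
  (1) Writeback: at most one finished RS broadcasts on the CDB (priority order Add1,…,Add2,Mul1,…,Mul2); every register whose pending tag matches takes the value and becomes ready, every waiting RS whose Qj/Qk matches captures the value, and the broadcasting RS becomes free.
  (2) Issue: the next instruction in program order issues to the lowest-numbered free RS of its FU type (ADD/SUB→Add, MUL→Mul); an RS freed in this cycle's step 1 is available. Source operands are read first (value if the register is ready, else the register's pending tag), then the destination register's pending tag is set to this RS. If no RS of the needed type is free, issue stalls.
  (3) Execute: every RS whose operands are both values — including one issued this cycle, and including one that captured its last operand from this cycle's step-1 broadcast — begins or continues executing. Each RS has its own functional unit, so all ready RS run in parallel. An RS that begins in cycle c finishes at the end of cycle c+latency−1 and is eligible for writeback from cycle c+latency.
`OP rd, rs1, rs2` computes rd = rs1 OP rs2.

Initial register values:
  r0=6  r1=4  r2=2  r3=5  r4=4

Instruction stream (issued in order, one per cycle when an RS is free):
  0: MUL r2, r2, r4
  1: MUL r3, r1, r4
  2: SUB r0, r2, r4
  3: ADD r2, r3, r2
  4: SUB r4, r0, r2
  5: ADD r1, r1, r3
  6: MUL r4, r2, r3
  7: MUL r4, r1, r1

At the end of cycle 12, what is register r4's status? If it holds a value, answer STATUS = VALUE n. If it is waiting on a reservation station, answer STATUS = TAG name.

STATUS = TAG Mul2

cycle 1: issue MUL r2<-Mul1 // r0:6,r1:4,r2:Mul1,r3:5,r4:4
cycle 2: issue MUL r3<-Mul2 // r0:6,r1:4,r2:Mul1,r3:Mul2,r4:4
cycle 3: issue SUB r0<-Add1 // r0:Add1,r1:4,r2:Mul1,r3:Mul2,r4:4
cycle 4: issue ADD r2<-Add2 // r0:Add1,r1:4,r2:Add2,r3:Mul2,r4:4
cycle 5: CDB Mul1=8; stall // r0:Add1,r1:4,r2:Add2,r3:Mul2,r4:4
cycle 6: CDB Mul2=16; stall // r0:Add1,r1:4,r2:Add2,r3:16,r4:4
cycle 7: stall // r0:Add1,r1:4,r2:Add2,r3:16,r4:4
cycle 8: CDB Add1=4; issue SUB r4<-Add1 // r0:4,r1:4,r2:Add2,r3:16,r4:Add1
cycle 9: CDB Add2=24; issue ADD r1<-Add2 // r0:4,r1:Add2,r2:24,r3:16,r4:Add1
cycle 10: issue MUL r4<-Mul1 // r0:4,r1:Add2,r2:24,r3:16,r4:Mul1
cycle 11: issue MUL r4<-Mul2 // r0:4,r1:Add2,r2:24,r3:16,r4:Mul2
cycle 12: CDB Add1=-20 // r0:4,r1:Add2,r2:24,r3:16,r4:Mul2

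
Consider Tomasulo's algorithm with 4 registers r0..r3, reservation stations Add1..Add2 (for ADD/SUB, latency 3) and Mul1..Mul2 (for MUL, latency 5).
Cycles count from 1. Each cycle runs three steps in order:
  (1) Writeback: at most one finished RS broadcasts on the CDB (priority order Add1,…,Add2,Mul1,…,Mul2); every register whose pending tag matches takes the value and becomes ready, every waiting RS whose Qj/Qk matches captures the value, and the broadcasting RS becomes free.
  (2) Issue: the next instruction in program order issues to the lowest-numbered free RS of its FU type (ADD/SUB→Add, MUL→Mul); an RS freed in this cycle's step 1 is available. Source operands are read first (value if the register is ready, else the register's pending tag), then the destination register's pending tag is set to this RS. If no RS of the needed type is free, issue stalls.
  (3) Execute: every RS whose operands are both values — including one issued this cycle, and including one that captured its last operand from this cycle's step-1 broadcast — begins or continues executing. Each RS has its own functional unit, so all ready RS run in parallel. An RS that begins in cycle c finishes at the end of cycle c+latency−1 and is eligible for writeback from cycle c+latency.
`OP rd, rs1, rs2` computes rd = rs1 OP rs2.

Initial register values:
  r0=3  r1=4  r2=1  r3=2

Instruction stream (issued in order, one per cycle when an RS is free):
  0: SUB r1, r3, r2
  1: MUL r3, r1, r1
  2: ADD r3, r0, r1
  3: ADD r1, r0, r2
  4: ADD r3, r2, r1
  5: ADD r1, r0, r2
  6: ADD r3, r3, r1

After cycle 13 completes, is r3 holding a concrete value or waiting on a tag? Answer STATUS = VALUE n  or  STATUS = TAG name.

  c1: issue SUB r1<-Add1  regs: r0:3,r1:Add1,r2:1,r3:2
  c2: issue MUL r3<-Mul1  regs: r0:3,r1:Add1,r2:1,r3:Mul1
  c3: issue ADD r3<-Add2  regs: r0:3,r1:Add1,r2:1,r3:Add2
  c4: CDB Add1=1; issue ADD r1<-Add1  regs: r0:3,r1:Add1,r2:1,r3:Add2
  c5: stall  regs: r0:3,r1:Add1,r2:1,r3:Add2
  c6: stall  regs: r0:3,r1:Add1,r2:1,r3:Add2
  c7: CDB Add1=4; issue ADD r3<-Add1  regs: r0:3,r1:4,r2:1,r3:Add1
  c8: CDB Add2=4; issue ADD r1<-Add2  regs: r0:3,r1:Add2,r2:1,r3:Add1
  c9: CDB Mul1=1; stall  regs: r0:3,r1:Add2,r2:1,r3:Add1
  c10: CDB Add1=5; issue ADD r3<-Add1  regs: r0:3,r1:Add2,r2:1,r3:Add1
  c11: CDB Add2=4  regs: r0:3,r1:4,r2:1,r3:Add1
  c12: -  regs: r0:3,r1:4,r2:1,r3:Add1
  c13: -  regs: r0:3,r1:4,r2:1,r3:Add1

STATUS = TAG Add1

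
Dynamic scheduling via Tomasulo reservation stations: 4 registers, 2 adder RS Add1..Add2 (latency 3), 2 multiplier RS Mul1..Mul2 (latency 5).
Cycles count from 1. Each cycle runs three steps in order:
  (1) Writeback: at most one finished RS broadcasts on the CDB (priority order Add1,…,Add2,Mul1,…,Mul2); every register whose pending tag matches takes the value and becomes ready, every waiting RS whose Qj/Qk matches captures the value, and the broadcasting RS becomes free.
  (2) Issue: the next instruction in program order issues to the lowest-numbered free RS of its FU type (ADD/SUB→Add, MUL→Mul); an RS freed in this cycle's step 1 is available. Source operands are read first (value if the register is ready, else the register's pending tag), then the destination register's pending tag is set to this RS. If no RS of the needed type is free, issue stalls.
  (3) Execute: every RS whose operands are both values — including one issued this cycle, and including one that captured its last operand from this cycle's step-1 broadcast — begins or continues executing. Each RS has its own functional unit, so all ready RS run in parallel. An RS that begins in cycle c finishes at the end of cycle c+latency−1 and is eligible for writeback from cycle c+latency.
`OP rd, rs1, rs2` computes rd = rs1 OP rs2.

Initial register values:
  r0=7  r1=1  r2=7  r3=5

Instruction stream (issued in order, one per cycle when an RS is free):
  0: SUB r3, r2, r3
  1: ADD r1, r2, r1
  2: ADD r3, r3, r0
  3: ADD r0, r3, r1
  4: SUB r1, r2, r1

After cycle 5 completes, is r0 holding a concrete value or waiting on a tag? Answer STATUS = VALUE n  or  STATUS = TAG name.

STATUS = TAG Add2

c1: issue SUB r3<-Add1 | r0:7,r1:1,r2:7,r3:Add1
c2: issue ADD r1<-Add2 | r0:7,r1:Add2,r2:7,r3:Add1
c3: stall | r0:7,r1:Add2,r2:7,r3:Add1
c4: CDB Add1=2; issue ADD r3<-Add1 | r0:7,r1:Add2,r2:7,r3:Add1
c5: CDB Add2=8; issue ADD r0<-Add2 | r0:Add2,r1:8,r2:7,r3:Add1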